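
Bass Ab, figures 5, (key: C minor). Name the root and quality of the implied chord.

Ab major

The figures 5 indicate a triad in root position.
In root position the bass is the root, so the root is Ab.
The chord tones are Ab, C, Eb, giving Ab major.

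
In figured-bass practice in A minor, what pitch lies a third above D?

Counting 2 letter steps above D lands on F; in A minor, that letter is F.

F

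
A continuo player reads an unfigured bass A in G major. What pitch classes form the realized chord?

An unfigured bass implies 5/3.
A third above A in this key is C.
A fifth above A in this key is E.
Together with the bass A, this spells A minor in root position.

A, C, E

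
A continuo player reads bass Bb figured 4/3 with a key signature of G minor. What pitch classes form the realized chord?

The written figures 4/3 are shorthand for 6/4/3: the 6 is implied.
A third above Bb in this key is D.
A fourth above Bb in this key is Eb.
A sixth above Bb in this key is G.
Together with the bass Bb, this spells Eb major seventh in second inversion.

Bb, D, Eb, G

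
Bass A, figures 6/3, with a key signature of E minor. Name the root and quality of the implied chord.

The figures 6/3 indicate a triad in first inversion.
In first inversion the root lies a sixth above the bass: a sixth above A in E minor is F#.
The chord tones are A, C, F#, giving F# diminished.

F# diminished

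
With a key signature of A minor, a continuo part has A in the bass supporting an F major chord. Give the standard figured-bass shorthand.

6

A is the third of F major, so the chord is in first inversion.
A triad in first inversion is figured 6/3, conventionally abbreviated 6.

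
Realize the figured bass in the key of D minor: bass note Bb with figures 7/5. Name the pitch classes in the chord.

Bb, D, F, A

The written figures 7/5 are shorthand for 7/5/3: the 3 is implied.
A third above Bb in this key is D.
A fifth above Bb in this key is F.
A seventh above Bb in this key is A.
Together with the bass Bb, this spells Bb major seventh in root position.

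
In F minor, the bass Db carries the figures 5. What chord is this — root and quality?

The figures 5 indicate a triad in root position.
In root position the bass is the root, so the root is Db.
The chord tones are Db, F, Ab, giving Db major.

Db major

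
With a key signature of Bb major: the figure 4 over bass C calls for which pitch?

F

Counting 3 letter steps above C lands on F; in Bb major, that letter is F.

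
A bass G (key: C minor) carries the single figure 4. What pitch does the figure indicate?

Counting 3 letter steps above G lands on C; in C minor, that letter is C.

C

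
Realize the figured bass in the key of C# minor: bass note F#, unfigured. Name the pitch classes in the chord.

An unfigured bass implies 5/3.
A third above F# in this key is A.
A fifth above F# in this key is C#.
Together with the bass F#, this spells F# minor in root position.

F#, A, C#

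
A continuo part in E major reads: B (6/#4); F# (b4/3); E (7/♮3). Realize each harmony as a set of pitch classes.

B, E#, G# | F#, A, Bb, D# | E, G, B, D#

B (6/#4): B, E#, G#.
F# (6/b4/3): F#, A, Bb, D#.
E (7/5/♮3): E, G, B, D#.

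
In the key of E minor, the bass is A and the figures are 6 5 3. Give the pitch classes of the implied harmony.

A, C, E, F#

A third above A in this key is C.
A fifth above A in this key is E.
A sixth above A in this key is F#.
Together with the bass A, this spells F# half-diminished seventh in first inversion.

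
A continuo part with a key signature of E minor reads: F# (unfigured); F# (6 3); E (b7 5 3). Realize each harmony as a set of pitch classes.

F# (5/3): F#, A, C.
F# (6/3): F#, A, D.
E (b7/5/3): E, G, B, Db.

F#, A, C | F#, A, D | E, G, B, Db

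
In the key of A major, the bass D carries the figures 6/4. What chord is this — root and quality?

G# diminished

The figures 6/4 indicate a triad in second inversion.
In second inversion the root lies a fourth above the bass: a fourth above D in A major is G#.
The chord tones are D, G#, B, giving G# diminished.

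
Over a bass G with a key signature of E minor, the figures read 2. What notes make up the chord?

The written figures 2 are shorthand for 6/4/2: the 6/4 are implied.
A second above G in this key is A.
A fourth above G in this key is C.
A sixth above G in this key is E.
Together with the bass G, this spells A minor seventh in third inversion.

G, A, C, E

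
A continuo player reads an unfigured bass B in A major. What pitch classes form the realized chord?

B, D, F#

An unfigured bass implies 5/3.
A third above B in this key is D.
A fifth above B in this key is F#.
Together with the bass B, this spells B minor in root position.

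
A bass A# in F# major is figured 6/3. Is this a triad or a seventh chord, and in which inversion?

triad, first inversion

Intervals of 6/3 above the bass form a triad; the bass is the third, so this is first inversion.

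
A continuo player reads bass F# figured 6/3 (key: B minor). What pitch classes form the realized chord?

A third above F# in this key is A.
A sixth above F# in this key is D.
Together with the bass F#, this spells D major in first inversion.

F#, A, D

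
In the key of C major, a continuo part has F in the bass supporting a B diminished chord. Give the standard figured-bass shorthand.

F is the fifth of B diminished, so the chord is in second inversion.
A triad in second inversion is figured 6/4, conventionally abbreviated 6/4.

6/4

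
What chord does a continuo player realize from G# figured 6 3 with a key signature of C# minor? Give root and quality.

E major

The figures 6 3 indicate a triad in first inversion.
In first inversion the root lies a sixth above the bass: a sixth above G# in C# minor is E.
The chord tones are G#, B, E, giving E major.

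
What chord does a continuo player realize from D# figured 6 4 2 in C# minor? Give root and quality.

E major seventh

The figures 6 4 2 indicate a seventh chord in third inversion.
In third inversion the root lies a second above the bass: a second above D# in C# minor is E.
The chord tones are D#, E, G#, B, giving E major seventh.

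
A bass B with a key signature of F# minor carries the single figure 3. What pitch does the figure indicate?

D

Counting 2 letter steps above B lands on D; in F# minor, that letter is D.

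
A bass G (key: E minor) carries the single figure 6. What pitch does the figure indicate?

E

Counting 5 letter steps above G lands on E; in E minor, that letter is E.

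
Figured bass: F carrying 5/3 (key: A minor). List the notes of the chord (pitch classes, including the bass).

F, A, C

A third above F in this key is A.
A fifth above F in this key is C.
Together with the bass F, this spells F major in root position.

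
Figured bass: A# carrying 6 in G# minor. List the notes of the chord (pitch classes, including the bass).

A#, C#, F#

The written figures 6 are shorthand for 6/3: the 3 is implied.
A third above A# in this key is C#.
A sixth above A# in this key is F#.
Together with the bass A#, this spells F# major in first inversion.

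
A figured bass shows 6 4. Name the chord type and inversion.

Intervals of 6/4 above the bass form a triad; the bass is the fifth, so this is second inversion.

triad, second inversion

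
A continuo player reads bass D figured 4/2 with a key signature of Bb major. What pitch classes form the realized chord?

The written figures 4/2 are shorthand for 6/4/2: the 6 is implied.
A second above D in this key is Eb.
A fourth above D in this key is G.
A sixth above D in this key is Bb.
Together with the bass D, this spells Eb major seventh in third inversion.

D, Eb, G, Bb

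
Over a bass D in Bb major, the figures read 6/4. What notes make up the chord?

A fourth above D in this key is G.
A sixth above D in this key is Bb.
Together with the bass D, this spells G minor in second inversion.

D, G, Bb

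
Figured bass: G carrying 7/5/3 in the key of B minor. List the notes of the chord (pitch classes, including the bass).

G, B, D, F#

A third above G in this key is B.
A fifth above G in this key is D.
A seventh above G in this key is F#.
Together with the bass G, this spells G major seventh in root position.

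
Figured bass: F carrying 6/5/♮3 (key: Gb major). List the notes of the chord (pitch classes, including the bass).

A third above F in this key is Ab, made natural (A) by the ♮ figure.
A fifth above F in this key is Cb.
A sixth above F in this key is Db.
Together with the bass F, this spells Db augmented seventh in first inversion.

F, A, Cb, Db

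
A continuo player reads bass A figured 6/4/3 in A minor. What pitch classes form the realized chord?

A, C, D, F

A third above A in this key is C.
A fourth above A in this key is D.
A sixth above A in this key is F.
Together with the bass A, this spells D minor seventh in second inversion.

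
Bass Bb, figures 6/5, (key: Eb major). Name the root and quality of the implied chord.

The figures 6/5 indicate a seventh chord in first inversion.
In first inversion the root lies a sixth above the bass: a sixth above Bb in Eb major is G.
The chord tones are Bb, D, F, G, giving G minor seventh.

G minor seventh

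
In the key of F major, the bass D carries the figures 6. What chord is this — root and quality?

Bb major

The figures 6 indicate a triad in first inversion.
In first inversion the root lies a sixth above the bass: a sixth above D in F major is Bb.
The chord tones are D, F, Bb, giving Bb major.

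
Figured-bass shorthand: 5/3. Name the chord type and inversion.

triad, root position

Intervals of 5/3 above the bass form a triad; the bass is the root, so this is root position.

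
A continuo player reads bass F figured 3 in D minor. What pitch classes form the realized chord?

F, A, C

The written figures 3 are shorthand for 5/3: the 5 is implied.
A third above F in this key is A.
A fifth above F in this key is C.
Together with the bass F, this spells F major in root position.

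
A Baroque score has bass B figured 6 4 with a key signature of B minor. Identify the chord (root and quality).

The figures 6 4 indicate a triad in second inversion.
In second inversion the root lies a fourth above the bass: a fourth above B in B minor is E.
The chord tones are B, E, G, giving E minor.

E minor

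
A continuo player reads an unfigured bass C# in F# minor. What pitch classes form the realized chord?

C#, E, G#

An unfigured bass implies 5/3.
A third above C# in this key is E.
A fifth above C# in this key is G#.
Together with the bass C#, this spells C# minor in root position.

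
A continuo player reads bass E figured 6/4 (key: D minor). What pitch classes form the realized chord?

E, A, C

A fourth above E in this key is A.
A sixth above E in this key is C.
Together with the bass E, this spells A minor in second inversion.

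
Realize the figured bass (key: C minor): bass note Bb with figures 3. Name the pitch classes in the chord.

Bb, D, F

The written figures 3 are shorthand for 5/3: the 5 is implied.
A third above Bb in this key is D.
A fifth above Bb in this key is F.
Together with the bass Bb, this spells Bb major in root position.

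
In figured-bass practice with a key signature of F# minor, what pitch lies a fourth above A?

D

Counting 3 letter steps above A lands on D; in F# minor, that letter is D.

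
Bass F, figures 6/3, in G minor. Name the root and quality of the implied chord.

The figures 6/3 indicate a triad in first inversion.
In first inversion the root lies a sixth above the bass: a sixth above F in G minor is D.
The chord tones are F, A, D, giving D minor.

D minor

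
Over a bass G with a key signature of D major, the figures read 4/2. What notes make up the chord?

G, A, C#, E

The written figures 4/2 are shorthand for 6/4/2: the 6 is implied.
A second above G in this key is A.
A fourth above G in this key is C#.
A sixth above G in this key is E.
Together with the bass G, this spells A dominant seventh in third inversion.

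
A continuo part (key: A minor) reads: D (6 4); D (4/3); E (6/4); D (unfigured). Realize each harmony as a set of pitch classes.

D (6/4): D, G, B.
D (6/4/3): D, F, G, B.
E (6/4): E, A, C.
D (5/3): D, F, A.

D, G, B | D, F, G, B | E, A, C | D, F, A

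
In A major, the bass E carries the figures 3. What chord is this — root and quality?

E major

The figures 3 indicate a triad in root position.
In root position the bass is the root, so the root is E.
The chord tones are E, G#, B, giving E major.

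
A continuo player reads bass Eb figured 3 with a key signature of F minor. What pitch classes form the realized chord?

The written figures 3 are shorthand for 5/3: the 5 is implied.
A third above Eb in this key is G.
A fifth above Eb in this key is Bb.
Together with the bass Eb, this spells Eb major in root position.

Eb, G, Bb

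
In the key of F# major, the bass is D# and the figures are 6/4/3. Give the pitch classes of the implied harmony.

A third above D# in this key is F#.
A fourth above D# in this key is G#.
A sixth above D# in this key is B.
Together with the bass D#, this spells G# minor seventh in second inversion.

D#, F#, G#, B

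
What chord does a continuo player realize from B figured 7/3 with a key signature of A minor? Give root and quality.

The figures 7/3 indicate a seventh chord in root position.
In root position the bass is the root, so the root is B.
The chord tones are B, D, F, A, giving B half-diminished seventh.

B half-diminished seventh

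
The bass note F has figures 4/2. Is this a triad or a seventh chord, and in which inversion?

seventh chord, third inversion

4/2 is shorthand for 6/4/2.
Intervals of 6/4/2 above the bass form a seventh chord; the bass is the seventh, so this is third inversion.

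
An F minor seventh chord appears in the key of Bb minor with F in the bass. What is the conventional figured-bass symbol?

F is the root of F minor seventh, so the chord is in root position.
A seventh chord in root position is figured 7/5/3, conventionally abbreviated 7.

7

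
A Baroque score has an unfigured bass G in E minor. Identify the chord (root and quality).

G major

An unfigured bass indicates a triad in root position.
In root position the bass is the root, so the root is G.
The chord tones are G, B, D, giving G major.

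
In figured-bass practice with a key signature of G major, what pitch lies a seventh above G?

F#

Counting 6 letter steps above G lands on F; in G major, that letter is F#.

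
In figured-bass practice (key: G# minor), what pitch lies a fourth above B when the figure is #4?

E#

Counting 3 letter steps above B lands on E; in G# minor, that letter is E.
The #4 figure raises it a semitone, giving E#.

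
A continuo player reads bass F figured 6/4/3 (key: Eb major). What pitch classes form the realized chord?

F, Ab, Bb, D

A third above F in this key is Ab.
A fourth above F in this key is Bb.
A sixth above F in this key is D.
Together with the bass F, this spells Bb dominant seventh in second inversion.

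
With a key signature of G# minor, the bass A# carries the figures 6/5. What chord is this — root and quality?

The figures 6/5 indicate a seventh chord in first inversion.
In first inversion the root lies a sixth above the bass: a sixth above A# in G# minor is F#.
The chord tones are A#, C#, E, F#, giving F# dominant seventh.

F# dominant seventh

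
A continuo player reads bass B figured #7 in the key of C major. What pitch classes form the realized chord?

The written figures #7 are shorthand for 7/5/3: the 5/3 are implied.
A third above B in this key is D.
A fifth above B in this key is F.
A seventh above B in this key is A, raised to A# by the sharp.

B, D, F, A#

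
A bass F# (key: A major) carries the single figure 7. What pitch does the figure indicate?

Counting 6 letter steps above F# lands on E; in A major, that letter is E.

E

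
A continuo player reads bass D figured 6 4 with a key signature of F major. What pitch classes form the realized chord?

D, G, Bb

A fourth above D in this key is G.
A sixth above D in this key is Bb.
Together with the bass D, this spells G minor in second inversion.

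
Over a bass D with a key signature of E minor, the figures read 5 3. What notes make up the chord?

D, F#, A

A third above D in this key is F#.
A fifth above D in this key is A.
Together with the bass D, this spells D major in root position.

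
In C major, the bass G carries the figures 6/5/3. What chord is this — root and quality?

The figures 6/5/3 indicate a seventh chord in first inversion.
In first inversion the root lies a sixth above the bass: a sixth above G in C major is E.
The chord tones are G, B, D, E, giving E minor seventh.

E minor seventh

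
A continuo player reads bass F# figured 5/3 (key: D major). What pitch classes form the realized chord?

F#, A, C#

A third above F# in this key is A.
A fifth above F# in this key is C#.
Together with the bass F#, this spells F# minor in root position.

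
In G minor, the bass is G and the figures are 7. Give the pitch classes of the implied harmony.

G, Bb, D, F

The written figures 7 are shorthand for 7/5/3: the 5/3 are implied.
A third above G in this key is Bb.
A fifth above G in this key is D.
A seventh above G in this key is F.
Together with the bass G, this spells G minor seventh in root position.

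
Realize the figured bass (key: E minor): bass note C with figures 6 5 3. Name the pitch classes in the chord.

A third above C in this key is E.
A fifth above C in this key is G.
A sixth above C in this key is A.
Together with the bass C, this spells A minor seventh in first inversion.

C, E, G, A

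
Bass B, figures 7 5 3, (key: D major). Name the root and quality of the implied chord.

B minor seventh

The figures 7 5 3 indicate a seventh chord in root position.
In root position the bass is the root, so the root is B.
The chord tones are B, D, F#, A, giving B minor seventh.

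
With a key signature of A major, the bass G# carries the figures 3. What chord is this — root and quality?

The figures 3 indicate a triad in root position.
In root position the bass is the root, so the root is G#.
The chord tones are G#, B, D, giving G# diminished.

G# diminished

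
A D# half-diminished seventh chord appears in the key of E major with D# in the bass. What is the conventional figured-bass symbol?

7

D# is the root of D# half-diminished seventh, so the chord is in root position.
A seventh chord in root position is figured 7/5/3, conventionally abbreviated 7.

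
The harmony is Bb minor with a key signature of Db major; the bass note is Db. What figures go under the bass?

Db is the third of Bb minor, so the chord is in first inversion.
A triad in first inversion is figured 6/3, conventionally abbreviated 6.

6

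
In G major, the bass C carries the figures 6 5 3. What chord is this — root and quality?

A minor seventh

The figures 6 5 3 indicate a seventh chord in first inversion.
In first inversion the root lies a sixth above the bass: a sixth above C in G major is A.
The chord tones are C, E, G, A, giving A minor seventh.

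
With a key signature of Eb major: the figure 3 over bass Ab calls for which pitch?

C

Counting 2 letter steps above Ab lands on C; in Eb major, that letter is C.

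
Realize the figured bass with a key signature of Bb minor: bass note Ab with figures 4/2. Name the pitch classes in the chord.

Ab, Bb, Db, F

The written figures 4/2 are shorthand for 6/4/2: the 6 is implied.
A second above Ab in this key is Bb.
A fourth above Ab in this key is Db.
A sixth above Ab in this key is F.
Together with the bass Ab, this spells Bb minor seventh in third inversion.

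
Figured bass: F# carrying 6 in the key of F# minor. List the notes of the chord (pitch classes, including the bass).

The written figures 6 are shorthand for 6/3: the 3 is implied.
A third above F# in this key is A.
A sixth above F# in this key is D.
Together with the bass F#, this spells D major in first inversion.

F#, A, D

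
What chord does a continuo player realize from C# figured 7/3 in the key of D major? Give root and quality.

The figures 7/3 indicate a seventh chord in root position.
In root position the bass is the root, so the root is C#.
The chord tones are C#, E, G, B, giving C# half-diminished seventh.

C# half-diminished seventh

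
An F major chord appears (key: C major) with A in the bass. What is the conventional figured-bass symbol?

A is the third of F major, so the chord is in first inversion.
A triad in first inversion is figured 6/3, conventionally abbreviated 6.

6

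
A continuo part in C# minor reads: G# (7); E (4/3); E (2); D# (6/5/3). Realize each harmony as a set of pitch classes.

G#, B, D#, F# | E, G#, A, C# | E, F#, A, C# | D#, F#, A, B

G# (7/5/3): G#, B, D#, F#.
E (6/4/3): E, G#, A, C#.
E (6/4/2): E, F#, A, C#.
D# (6/5/3): D#, F#, A, B.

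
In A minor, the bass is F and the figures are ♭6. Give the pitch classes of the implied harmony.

The written figures ♭6 are shorthand for 6/3: the 3 is implied.
A third above F in this key is A.
A sixth above F in this key is D, lowered to Db by the flat.
Together with the bass F, this spells Db augmented in first inversion.

F, A, Db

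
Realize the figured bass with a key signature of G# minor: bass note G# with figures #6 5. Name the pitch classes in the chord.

The written figures #6 5 are shorthand for 6/5/3: the 3 is implied.
A third above G# in this key is B.
A fifth above G# in this key is D#.
A sixth above G# in this key is E, raised to E# by the sharp.
Together with the bass G#, this spells E# half-diminished seventh in first inversion.

G#, B, D#, E#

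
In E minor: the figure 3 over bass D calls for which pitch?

F#

Counting 2 letter steps above D lands on F; in E minor, that letter is F#.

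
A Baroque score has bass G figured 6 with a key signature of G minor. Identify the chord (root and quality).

Eb major

The figures 6 indicate a triad in first inversion.
In first inversion the root lies a sixth above the bass: a sixth above G in G minor is Eb.
The chord tones are G, Bb, Eb, giving Eb major.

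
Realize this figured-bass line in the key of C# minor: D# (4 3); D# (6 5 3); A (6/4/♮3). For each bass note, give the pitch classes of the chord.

D#, F#, G#, B | D#, F#, A, B | A, C, D#, F#

D# (6/4/3): D#, F#, G#, B.
D# (6/5/3): D#, F#, A, B.
A (6/4/♮3): A, C, D#, F#.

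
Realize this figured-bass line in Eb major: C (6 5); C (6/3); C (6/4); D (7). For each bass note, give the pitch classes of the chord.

C, Eb, G, Ab | C, Eb, Ab | C, F, Ab | D, F, Ab, C

C (6/5/3): C, Eb, G, Ab.
C (6/3): C, Eb, Ab.
C (6/4): C, F, Ab.
D (7/5/3): D, F, Ab, C.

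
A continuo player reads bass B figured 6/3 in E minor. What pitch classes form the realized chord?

B, D, G

A third above B in this key is D.
A sixth above B in this key is G.
Together with the bass B, this spells G major in first inversion.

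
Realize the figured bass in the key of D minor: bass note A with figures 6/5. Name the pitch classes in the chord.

The written figures 6/5 are shorthand for 6/5/3: the 3 is implied.
A third above A in this key is C.
A fifth above A in this key is E.
A sixth above A in this key is F.
Together with the bass A, this spells F major seventh in first inversion.

A, C, E, F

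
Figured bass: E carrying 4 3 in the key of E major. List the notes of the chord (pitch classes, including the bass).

E, G#, A, C#

The written figures 4 3 are shorthand for 6/4/3: the 6 is implied.
A third above E in this key is G#.
A fourth above E in this key is A.
A sixth above E in this key is C#.
Together with the bass E, this spells A major seventh in second inversion.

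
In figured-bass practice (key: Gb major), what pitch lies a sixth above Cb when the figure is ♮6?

A

Counting 5 letter steps above Cb lands on A; in Gb major, that letter is Ab.
The ♮6 figure makes it natural, giving A.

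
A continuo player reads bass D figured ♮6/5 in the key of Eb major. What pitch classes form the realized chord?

D, F, Ab, B

The written figures ♮6/5 are shorthand for 6/5/3: the 3 is implied.
A third above D in this key is F.
A fifth above D in this key is Ab.
A sixth above D in this key is Bb, made natural (B) by the ♮ figure.
Together with the bass D, this spells B diminished seventh in first inversion.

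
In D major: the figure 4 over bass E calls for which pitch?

A

Counting 3 letter steps above E lands on A; in D major, that letter is A.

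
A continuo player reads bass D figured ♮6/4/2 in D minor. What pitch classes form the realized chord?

D, E, G, B

A second above D in this key is E.
A fourth above D in this key is G.
A sixth above D in this key is Bb, made natural (B) by the ♮ figure.
Together with the bass D, this spells E minor seventh in third inversion.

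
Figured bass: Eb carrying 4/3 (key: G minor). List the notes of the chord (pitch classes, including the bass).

The written figures 4/3 are shorthand for 6/4/3: the 6 is implied.
A third above Eb in this key is G.
A fourth above Eb in this key is A.
A sixth above Eb in this key is C.
Together with the bass Eb, this spells A half-diminished seventh in second inversion.

Eb, G, A, C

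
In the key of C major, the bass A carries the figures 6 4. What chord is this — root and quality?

D minor

The figures 6 4 indicate a triad in second inversion.
In second inversion the root lies a fourth above the bass: a fourth above A in C major is D.
The chord tones are A, D, F, giving D minor.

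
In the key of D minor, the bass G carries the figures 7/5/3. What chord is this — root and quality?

G minor seventh

The figures 7/5/3 indicate a seventh chord in root position.
In root position the bass is the root, so the root is G.
The chord tones are G, Bb, D, F, giving G minor seventh.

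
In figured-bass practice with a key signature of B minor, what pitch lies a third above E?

Counting 2 letter steps above E lands on G; in B minor, that letter is G.

G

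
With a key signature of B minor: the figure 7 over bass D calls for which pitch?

C#

Counting 6 letter steps above D lands on C; in B minor, that letter is C#.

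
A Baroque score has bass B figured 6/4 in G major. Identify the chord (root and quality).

The figures 6/4 indicate a triad in second inversion.
In second inversion the root lies a fourth above the bass: a fourth above B in G major is E.
The chord tones are B, E, G, giving E minor.

E minor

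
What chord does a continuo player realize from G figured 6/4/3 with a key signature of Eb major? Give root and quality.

C minor seventh

The figures 6/4/3 indicate a seventh chord in second inversion.
In second inversion the root lies a fourth above the bass: a fourth above G in Eb major is C.
The chord tones are G, Bb, C, Eb, giving C minor seventh.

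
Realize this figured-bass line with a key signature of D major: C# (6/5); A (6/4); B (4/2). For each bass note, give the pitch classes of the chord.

C# (6/5/3): C#, E, G, A.
A (6/4): A, D, F#.
B (6/4/2): B, C#, E, G.

C#, E, G, A | A, D, F# | B, C#, E, G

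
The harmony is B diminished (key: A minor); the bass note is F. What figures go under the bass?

6/4

F is the fifth of B diminished, so the chord is in second inversion.
A triad in second inversion is figured 6/4, conventionally abbreviated 6/4.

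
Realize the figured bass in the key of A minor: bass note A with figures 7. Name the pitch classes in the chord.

The written figures 7 are shorthand for 7/5/3: the 5/3 are implied.
A third above A in this key is C.
A fifth above A in this key is E.
A seventh above A in this key is G.
Together with the bass A, this spells A minor seventh in root position.

A, C, E, G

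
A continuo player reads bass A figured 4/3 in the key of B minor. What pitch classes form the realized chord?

A, C#, D, F#

The written figures 4/3 are shorthand for 6/4/3: the 6 is implied.
A third above A in this key is C#.
A fourth above A in this key is D.
A sixth above A in this key is F#.
Together with the bass A, this spells D major seventh in second inversion.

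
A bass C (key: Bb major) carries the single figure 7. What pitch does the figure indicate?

Bb

Counting 6 letter steps above C lands on B; in Bb major, that letter is Bb.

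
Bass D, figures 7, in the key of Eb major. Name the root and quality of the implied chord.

D half-diminished seventh

The figures 7 indicate a seventh chord in root position.
In root position the bass is the root, so the root is D.
The chord tones are D, F, Ab, C, giving D half-diminished seventh.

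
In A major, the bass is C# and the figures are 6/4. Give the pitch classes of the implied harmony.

C#, F#, A

A fourth above C# in this key is F#.
A sixth above C# in this key is A.
Together with the bass C#, this spells F# minor in second inversion.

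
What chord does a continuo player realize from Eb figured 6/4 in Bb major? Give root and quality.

The figures 6/4 indicate a triad in second inversion.
In second inversion the root lies a fourth above the bass: a fourth above Eb in Bb major is A.
The chord tones are Eb, A, C, giving A diminished.

A diminished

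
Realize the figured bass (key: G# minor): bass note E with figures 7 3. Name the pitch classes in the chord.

The written figures 7 3 are shorthand for 7/5/3: the 5 is implied.
A third above E in this key is G#.
A fifth above E in this key is B.
A seventh above E in this key is D#.
Together with the bass E, this spells E major seventh in root position.

E, G#, B, D#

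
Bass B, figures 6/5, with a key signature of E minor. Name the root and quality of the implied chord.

The figures 6/5 indicate a seventh chord in first inversion.
In first inversion the root lies a sixth above the bass: a sixth above B in E minor is G.
The chord tones are B, D, F#, G, giving G major seventh.

G major seventh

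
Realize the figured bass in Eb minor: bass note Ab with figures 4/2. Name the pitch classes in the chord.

Ab, Bb, Db, F

The written figures 4/2 are shorthand for 6/4/2: the 6 is implied.
A second above Ab in this key is Bb.
A fourth above Ab in this key is Db.
A sixth above Ab in this key is F.
Together with the bass Ab, this spells Bb minor seventh in third inversion.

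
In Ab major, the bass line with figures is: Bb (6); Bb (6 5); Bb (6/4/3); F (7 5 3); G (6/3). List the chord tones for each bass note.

Bb, Db, G | Bb, Db, F, G | Bb, Db, Eb, G | F, Ab, C, Eb | G, Bb, Eb

Bb (6/3): Bb, Db, G.
Bb (6/5/3): Bb, Db, F, G.
Bb (6/4/3): Bb, Db, Eb, G.
F (7/5/3): F, Ab, C, Eb.
G (6/3): G, Bb, Eb.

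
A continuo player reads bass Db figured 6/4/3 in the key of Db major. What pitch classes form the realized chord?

Db, F, Gb, Bb

A third above Db in this key is F.
A fourth above Db in this key is Gb.
A sixth above Db in this key is Bb.
Together with the bass Db, this spells Gb major seventh in second inversion.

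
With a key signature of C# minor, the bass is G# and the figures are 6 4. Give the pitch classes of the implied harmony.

G#, C#, E

A fourth above G# in this key is C#.
A sixth above G# in this key is E.
Together with the bass G#, this spells C# minor in second inversion.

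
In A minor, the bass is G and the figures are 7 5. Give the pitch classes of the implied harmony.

G, B, D, F

The written figures 7 5 are shorthand for 7/5/3: the 3 is implied.
A third above G in this key is B.
A fifth above G in this key is D.
A seventh above G in this key is F.
Together with the bass G, this spells G dominant seventh in root position.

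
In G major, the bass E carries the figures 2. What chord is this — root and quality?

F# half-diminished seventh

The figures 2 indicate a seventh chord in third inversion.
In third inversion the root lies a second above the bass: a second above E in G major is F#.
The chord tones are E, F#, A, C, giving F# half-diminished seventh.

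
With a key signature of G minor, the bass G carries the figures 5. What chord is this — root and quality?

The figures 5 indicate a triad in root position.
In root position the bass is the root, so the root is G.
The chord tones are G, Bb, D, giving G minor.

G minor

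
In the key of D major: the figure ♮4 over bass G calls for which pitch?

C

Counting 3 letter steps above G lands on C; in D major, that letter is C#.
The ♮4 figure makes it natural, giving C.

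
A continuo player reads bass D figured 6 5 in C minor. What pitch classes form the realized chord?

D, F, Ab, Bb

The written figures 6 5 are shorthand for 6/5/3: the 3 is implied.
A third above D in this key is F.
A fifth above D in this key is Ab.
A sixth above D in this key is Bb.
Together with the bass D, this spells Bb dominant seventh in first inversion.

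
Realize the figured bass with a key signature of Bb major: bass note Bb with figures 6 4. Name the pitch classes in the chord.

Bb, Eb, G

A fourth above Bb in this key is Eb.
A sixth above Bb in this key is G.
Together with the bass Bb, this spells Eb major in second inversion.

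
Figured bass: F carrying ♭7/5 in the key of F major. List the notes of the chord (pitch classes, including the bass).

The written figures ♭7/5 are shorthand for 7/5/3: the 3 is implied.
A third above F in this key is A.
A fifth above F in this key is C.
A seventh above F in this key is E, lowered to Eb by the flat.
Together with the bass F, this spells F dominant seventh in root position.

F, A, C, Eb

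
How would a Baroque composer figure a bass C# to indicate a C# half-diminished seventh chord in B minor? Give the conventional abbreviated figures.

7

C# is the root of C# half-diminished seventh, so the chord is in root position.
A seventh chord in root position is figured 7/5/3, conventionally abbreviated 7.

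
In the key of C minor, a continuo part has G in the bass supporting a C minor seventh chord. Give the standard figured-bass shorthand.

4/3

G is the fifth of C minor seventh, so the chord is in second inversion.
A seventh chord in second inversion is figured 6/4/3, conventionally abbreviated 4/3.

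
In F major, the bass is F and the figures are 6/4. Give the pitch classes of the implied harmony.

F, Bb, D

A fourth above F in this key is Bb.
A sixth above F in this key is D.
Together with the bass F, this spells Bb major in second inversion.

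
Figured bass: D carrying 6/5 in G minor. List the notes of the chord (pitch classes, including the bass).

The written figures 6/5 are shorthand for 6/5/3: the 3 is implied.
A third above D in this key is F.
A fifth above D in this key is A.
A sixth above D in this key is Bb.
Together with the bass D, this spells Bb major seventh in first inversion.

D, F, A, Bb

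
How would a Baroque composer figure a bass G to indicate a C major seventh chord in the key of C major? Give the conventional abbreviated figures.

4/3

G is the fifth of C major seventh, so the chord is in second inversion.
A seventh chord in second inversion is figured 6/4/3, conventionally abbreviated 4/3.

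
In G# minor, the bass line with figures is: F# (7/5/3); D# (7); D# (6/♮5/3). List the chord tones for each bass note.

F#, A#, C#, E | D#, F#, A#, C# | D#, F#, A, B

F# (7/5/3): F#, A#, C#, E.
D# (7/5/3): D#, F#, A#, C#.
D# (6/♮5/3): D#, F#, A, B.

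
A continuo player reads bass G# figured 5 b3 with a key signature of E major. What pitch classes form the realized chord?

G#, Bb, D#

A third above G# in this key is B, lowered to Bb by the flat.
A fifth above G# in this key is D#.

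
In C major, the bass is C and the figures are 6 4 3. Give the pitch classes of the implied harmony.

C, E, F, A

A third above C in this key is E.
A fourth above C in this key is F.
A sixth above C in this key is A.
Together with the bass C, this spells F major seventh in second inversion.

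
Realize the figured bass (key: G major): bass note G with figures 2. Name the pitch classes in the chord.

The written figures 2 are shorthand for 6/4/2: the 6/4 are implied.
A second above G in this key is A.
A fourth above G in this key is C.
A sixth above G in this key is E.
Together with the bass G, this spells A minor seventh in third inversion.

G, A, C, E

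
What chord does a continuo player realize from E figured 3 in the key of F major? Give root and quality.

E diminished

The figures 3 indicate a triad in root position.
In root position the bass is the root, so the root is E.
The chord tones are E, G, Bb, giving E diminished.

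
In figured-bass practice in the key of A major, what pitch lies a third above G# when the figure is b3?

Counting 2 letter steps above G# lands on B; in A major, that letter is B.
The b3 figure lowers it a semitone, giving Bb.

Bb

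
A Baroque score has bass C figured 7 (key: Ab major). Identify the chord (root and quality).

The figures 7 indicate a seventh chord in root position.
In root position the bass is the root, so the root is C.
The chord tones are C, Eb, G, Bb, giving C minor seventh.

C minor seventh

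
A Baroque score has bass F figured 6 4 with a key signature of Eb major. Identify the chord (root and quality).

Bb major

The figures 6 4 indicate a triad in second inversion.
In second inversion the root lies a fourth above the bass: a fourth above F in Eb major is Bb.
The chord tones are F, Bb, D, giving Bb major.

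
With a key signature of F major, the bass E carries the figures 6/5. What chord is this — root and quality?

The figures 6/5 indicate a seventh chord in first inversion.
In first inversion the root lies a sixth above the bass: a sixth above E in F major is C.
The chord tones are E, G, Bb, C, giving C dominant seventh.

C dominant seventh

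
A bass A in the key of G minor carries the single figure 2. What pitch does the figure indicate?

Counting 1 letter step above A lands on B; in G minor, that letter is Bb.

Bb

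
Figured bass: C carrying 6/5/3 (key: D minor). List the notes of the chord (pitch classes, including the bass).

A third above C in this key is E.
A fifth above C in this key is G.
A sixth above C in this key is A.
Together with the bass C, this spells A minor seventh in first inversion.

C, E, G, A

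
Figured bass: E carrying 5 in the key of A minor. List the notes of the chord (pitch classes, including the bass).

The written figures 5 are shorthand for 5/3: the 3 is implied.
A third above E in this key is G.
A fifth above E in this key is B.
Together with the bass E, this spells E minor in root position.

E, G, B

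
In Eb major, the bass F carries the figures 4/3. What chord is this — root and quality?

Bb dominant seventh

The figures 4/3 indicate a seventh chord in second inversion.
In second inversion the root lies a fourth above the bass: a fourth above F in Eb major is Bb.
The chord tones are F, Ab, Bb, D, giving Bb dominant seventh.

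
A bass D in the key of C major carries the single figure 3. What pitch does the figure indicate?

F

Counting 2 letter steps above D lands on F; in C major, that letter is F.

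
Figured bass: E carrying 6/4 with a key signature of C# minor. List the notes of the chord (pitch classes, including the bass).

A fourth above E in this key is A.
A sixth above E in this key is C#.
Together with the bass E, this spells A major in second inversion.

E, A, C#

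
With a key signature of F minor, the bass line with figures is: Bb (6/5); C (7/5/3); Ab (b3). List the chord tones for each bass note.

Bb (6/5/3): Bb, Db, F, G.
C (7/5/3): C, Eb, G, Bb.
Ab (5/b3): Ab, Cb, Eb.

Bb, Db, F, G | C, Eb, G, Bb | Ab, Cb, Eb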